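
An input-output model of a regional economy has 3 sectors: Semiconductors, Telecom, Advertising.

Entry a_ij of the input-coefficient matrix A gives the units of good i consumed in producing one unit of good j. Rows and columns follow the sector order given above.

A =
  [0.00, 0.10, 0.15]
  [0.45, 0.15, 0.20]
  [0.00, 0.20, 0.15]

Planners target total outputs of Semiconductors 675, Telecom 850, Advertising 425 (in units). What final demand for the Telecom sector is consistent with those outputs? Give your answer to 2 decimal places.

d_2 = 333.75

I − A =
  [   1.00    -0.10    -0.15]
  [  -0.45     0.85    -0.20]
  [   0.00    -0.20     0.85]
d = (I − A) x:
  d_1 = (+1.00)·675 + (-0.10)·850 + (-0.15)·425 = 526.25
  d_2 = (-0.45)·675 + (+0.85)·850 + (-0.20)·425 = 333.75
  d_3 = (+0.00)·675 + (-0.20)·850 + (+0.85)·425 = 191.25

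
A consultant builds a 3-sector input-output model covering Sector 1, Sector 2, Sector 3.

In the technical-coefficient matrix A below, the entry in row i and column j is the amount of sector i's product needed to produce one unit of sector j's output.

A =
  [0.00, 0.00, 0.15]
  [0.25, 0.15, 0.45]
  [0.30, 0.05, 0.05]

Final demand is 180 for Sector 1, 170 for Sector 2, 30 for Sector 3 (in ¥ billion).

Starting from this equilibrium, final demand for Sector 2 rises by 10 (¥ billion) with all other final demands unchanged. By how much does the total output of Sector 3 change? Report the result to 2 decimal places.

I − A =
  [   1.00     0.00    -0.15]
  [  -0.25     0.85    -0.45]
  [  -0.30    -0.05     0.95]
Cofactors of I−A, C_ij = (−1)^(i+j)·(minor ij) (rows/columns in the sector order above):
  C_11 = (0.85)(0.95) − (-0.45)(-0.05) = 0.7850
  C_12 = −[(-0.25)(0.95) − (-0.45)(-0.30)] = 0.3725
  C_13 = (-0.25)(-0.05) − (0.85)(-0.30) = 0.2675
  C_21 = −[(0.00)(0.95) − (-0.15)(-0.05)] = 0.0075
  C_22 = (1.00)(0.95) − (-0.15)(-0.30) = 0.9050
  C_23 = −[(1.00)(-0.05) − (0.00)(-0.30)] = 0.0500
  C_31 = (0.00)(-0.45) − (-0.15)(0.85) = 0.1275
  C_32 = −[(1.00)(-0.45) − (-0.15)(-0.25)] = 0.4875
  C_33 = (1.00)(0.85) − (0.00)(-0.25) = 0.8500
det(I−A) = Σ_j (I−A)_1j·C_1j = (1.00)(0.7850) + (0.00)(0.3725) + (-0.15)(0.2675) = 0.744875
adj(I−A) = Cᵀ =
  [ 0.7850   0.0075   0.1275]
  [ 0.3725   0.9050   0.4875]
  [ 0.2675   0.0500   0.8500]
(I − A)⁻¹ = adj(I−A) / det(I−A) ≈
  [   1.0539     0.0101     0.1712]
  [   0.5001     1.2150     0.6545]
  [   0.3591     0.0671     1.1411]
Δx = (I − A)⁻¹ Δd with Δd having +10 in the Sector 2 component and 0 elsewhere.
So Δx_3 = L_32 · (+10), where L_32 = adj(I−A)_32 / det(I−A) = 0.0500 / 0.744875.
Δx_3 = 0.0500 × (+10) / 0.744875 = 0.50 / 0.744875 ≈ 0.67.

Δx_3 = 0.67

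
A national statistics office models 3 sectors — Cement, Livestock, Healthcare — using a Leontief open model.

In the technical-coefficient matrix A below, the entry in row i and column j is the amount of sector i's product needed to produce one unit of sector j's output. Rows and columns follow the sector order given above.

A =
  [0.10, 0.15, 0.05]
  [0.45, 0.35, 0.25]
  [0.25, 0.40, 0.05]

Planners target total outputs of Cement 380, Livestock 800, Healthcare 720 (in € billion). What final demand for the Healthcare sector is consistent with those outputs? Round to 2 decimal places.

I − A =
  [   0.90    -0.15    -0.05]
  [  -0.45     0.65    -0.25]
  [  -0.25    -0.40     0.95]
d = (I − A) x:
  d_1 = (+0.90)·380 + (-0.15)·800 + (-0.05)·720 = 186.00
  d_2 = (-0.45)·380 + (+0.65)·800 + (-0.25)·720 = 169.00
  d_3 = (-0.25)·380 + (-0.40)·800 + (+0.95)·720 = 269.00

d_3 = 269.00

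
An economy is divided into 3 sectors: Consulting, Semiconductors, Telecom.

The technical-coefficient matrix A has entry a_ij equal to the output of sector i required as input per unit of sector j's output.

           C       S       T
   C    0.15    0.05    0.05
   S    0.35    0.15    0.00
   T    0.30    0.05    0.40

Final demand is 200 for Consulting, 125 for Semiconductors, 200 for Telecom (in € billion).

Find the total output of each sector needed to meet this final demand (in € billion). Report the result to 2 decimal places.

x_C = 279.85, x_S = 262.29, x_T = 495.11

I − A =
  [   0.85    -0.05    -0.05]
  [  -0.35     0.85     0.00]
  [  -0.30    -0.05     0.60]
Cofactors of I−A, C_ij = (−1)^(i+j)·(minor ij) (rows/columns in the sector order above):
  C_11 = (0.85)(0.60) − (0.00)(-0.05) = 0.5100
  C_12 = −[(-0.35)(0.60) − (0.00)(-0.30)] = 0.2100
  C_13 = (-0.35)(-0.05) − (0.85)(-0.30) = 0.2725
  C_21 = −[(-0.05)(0.60) − (-0.05)(-0.05)] = 0.0325
  C_22 = (0.85)(0.60) − (-0.05)(-0.30) = 0.4950
  C_23 = −[(0.85)(-0.05) − (-0.05)(-0.30)] = 0.0575
  C_31 = (-0.05)(0.00) − (-0.05)(0.85) = 0.0425
  C_32 = −[(0.85)(0.00) − (-0.05)(-0.35)] = 0.0175
  C_33 = (0.85)(0.85) − (-0.05)(-0.35) = 0.7050
det(I−A) = Σ_j (I−A)_1j·C_1j = (0.85)(0.5100) + (-0.05)(0.2100) + (-0.05)(0.2725) = 0.409375
adj(I−A) = Cᵀ =
  [ 0.5100   0.0325   0.0425]
  [ 0.2100   0.4950   0.0175]
  [ 0.2725   0.0575   0.7050]
(I − A)⁻¹ = adj(I−A) / det(I−A) ≈
  [   1.2458     0.0794     0.1038]
  [   0.5130     1.2092     0.0427]
  [   0.6656     0.1405     1.7221]
x = (I − A)⁻¹ d = adj(I−A)·d / det(I−A), with det(I−A) = 0.409375:
  x_C = (0.5100·200 + 0.0325·125 + 0.0425·200) / 0.409375 = 114.5625 / 0.409375 ≈ 279.85
  x_S = (0.2100·200 + 0.4950·125 + 0.0175·200) / 0.409375 = 107.375 / 0.409375 ≈ 262.29
  x_T = (0.2725·200 + 0.0575·125 + 0.7050·200) / 0.409375 = 202.6875 / 0.409375 ≈ 495.11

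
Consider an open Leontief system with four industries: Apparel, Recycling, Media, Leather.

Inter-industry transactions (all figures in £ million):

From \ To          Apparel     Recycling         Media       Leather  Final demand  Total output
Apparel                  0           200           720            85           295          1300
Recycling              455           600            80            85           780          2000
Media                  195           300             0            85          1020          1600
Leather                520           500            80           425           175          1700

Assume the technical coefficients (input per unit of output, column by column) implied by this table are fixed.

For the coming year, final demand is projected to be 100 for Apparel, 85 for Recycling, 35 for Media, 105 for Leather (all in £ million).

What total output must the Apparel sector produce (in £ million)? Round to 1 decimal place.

Technical coefficients a_ij = z_ij / X_j:
  a_AA = 0/1300 = 0.00, a_RA = 455/1300 = 0.35, a_MA = 195/1300 = 0.15, a_LA = 520/1300 = 0.40
  a_AR = 200/2000 = 0.10, a_RR = 600/2000 = 0.30, a_MR = 300/2000 = 0.15, a_LR = 500/2000 = 0.25
  a_AM = 720/1600 = 0.45, a_RM = 80/1600 = 0.05, a_MM = 0/1600 = 0.00, a_LM = 80/1600 = 0.05
  a_AL = 85/1700 = 0.05, a_RL = 85/1700 = 0.05, a_ML = 85/1700 = 0.05, a_LL = 425/1700 = 0.25
I − A =
  [   1.00    -0.10    -0.45    -0.05]
  [  -0.35     0.70    -0.05    -0.05]
  [  -0.15    -0.15     1.00    -0.05]
  [  -0.40    -0.25    -0.05     0.75]
Compute the cofactors C_ij = (−1)^(i+j)·(3×3 minor ij) of I−A; the adjugate is their transpose:
adj(I−A) = Cᵀ =
  [ 0.504125   0.143875   0.237000   0.059000]
  [ 0.288625   0.667500   0.167000   0.074875]
  [ 0.137625   0.137125   0.465875   0.049375]
  [ 0.374250   0.308375   0.213125   0.585875]
det(I−A) = Σ_j (I−A)_1j·C_1j = (1.00)(0.504125) + (-0.10)(0.288625) + (-0.45)(0.137625) + (-0.05)(0.374250) = 0.39461875
(I − A)⁻¹ = adj(I−A) / det(I−A) ≈
  [   1.2775     0.3646     0.6006     0.1495]
  [   0.7314     1.6915     0.4232     0.1897]
  [   0.3488     0.3475     1.1806     0.1251]
  [   0.9484     0.7815     0.5401     1.4847]
x = (I − A)⁻¹ d = adj(I−A)·d / det(I−A), with det(I−A) = 0.39461875:
  x_A = (0.504125·100 + 0.143875·85 + 0.237000·35 + 0.059000·105) / 0.39461875 = 77.131875 / 0.39461875 ≈ 195.5
  x_R = (0.288625·100 + 0.667500·85 + 0.167000·35 + 0.074875·105) / 0.39461875 = 99.306875 / 0.39461875 ≈ 251.7
  x_M = (0.137625·100 + 0.137125·85 + 0.465875·35 + 0.049375·105) / 0.39461875 = 46.908125 / 0.39461875 ≈ 118.9
  x_L = (0.374250·100 + 0.308375·85 + 0.213125·35 + 0.585875·105) / 0.39461875 = 132.613125 / 0.39461875 ≈ 336.1

x_A = 195.5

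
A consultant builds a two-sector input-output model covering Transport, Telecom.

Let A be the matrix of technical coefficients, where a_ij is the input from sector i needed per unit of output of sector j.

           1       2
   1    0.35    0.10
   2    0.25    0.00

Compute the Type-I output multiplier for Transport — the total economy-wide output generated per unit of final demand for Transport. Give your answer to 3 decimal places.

I − A =
  [   0.65    -0.10]
  [  -0.25     1.00]
det(I−A) = (0.65)(1.00) − (-0.10)(-0.25) = 0.6250
adj(I−A) = [[1.00, 0.10], [0.25, 0.65]]
(I − A)⁻¹ = adj(I−A) / det(I−A) ≈
  [   1.6000     0.1600]
  [   0.4000     1.0400]
The output multiplier for sector j is the column-j sum of the Leontief inverse (I − A)⁻¹ = adj(I−A) / det(I−A).
Column 1 of adj(I−A): (1.00, 0.25); det(I−A) = 0.6250.
m_1 = (1.00 + 0.25) / 0.6250 = 1.25 / 0.6250 = 2.000.

m_1 = 2.000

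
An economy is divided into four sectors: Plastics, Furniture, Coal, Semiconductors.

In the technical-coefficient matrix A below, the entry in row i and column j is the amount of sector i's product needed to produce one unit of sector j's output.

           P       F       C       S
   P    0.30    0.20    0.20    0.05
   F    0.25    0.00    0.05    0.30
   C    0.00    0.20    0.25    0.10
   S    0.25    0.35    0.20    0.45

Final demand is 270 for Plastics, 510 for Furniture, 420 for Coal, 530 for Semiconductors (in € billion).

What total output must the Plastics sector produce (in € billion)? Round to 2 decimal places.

I − A =
  [   0.70    -0.20    -0.20    -0.05]
  [  -0.25     1.00    -0.05    -0.30]
  [   0.00    -0.20     0.75    -0.10]
  [  -0.25    -0.35    -0.20     0.55]
Compute the cofactors C_ij = (−1)^(i+j)·(3×3 minor ij) of I−A; the adjugate is their transpose:
adj(I−A) = Cᵀ =
  [ 0.294500   0.122625   0.117375   0.115000]
  [ 0.155625   0.260375   0.105625   0.175375]
  [ 0.076250   0.104000   0.252125   0.109500]
  [ 0.260625   0.259250   0.212250   0.470500]
det(I−A) = Σ_j (I−A)_1j·C_1j = (0.70)(0.294500) + (-0.20)(0.155625) + (-0.20)(0.076250) + (-0.05)(0.260625) = 0.14674375
(I − A)⁻¹ = adj(I−A) / det(I−A) ≈
  [   2.0069     0.8356     0.7999     0.7837]
  [   1.0605     1.7744     0.7198     1.1951]
  [   0.5196     0.7087     1.7181     0.7462]
  [   1.7761     1.7667     1.4464     3.2063]
x = (I − A)⁻¹ d = adj(I−A)·d / det(I−A), with det(I−A) = 0.14674375:
  x_P = (0.294500·270 + 0.122625·510 + 0.117375·420 + 0.115000·530) / 0.14674375 = 252.30125 / 0.14674375 ≈ 1719.33
  x_F = (0.155625·270 + 0.260375·510 + 0.105625·420 + 0.175375·530) / 0.14674375 = 312.12125 / 0.14674375 ≈ 2126.98
  x_C = (0.076250·270 + 0.104000·510 + 0.252125·420 + 0.109500·530) / 0.14674375 = 237.555 / 0.14674375 ≈ 1618.84
  x_S = (0.260625·270 + 0.259250·510 + 0.212250·420 + 0.470500·530) / 0.14674375 = 541.09625 / 0.14674375 ≈ 3687.35

x_P = 1719.33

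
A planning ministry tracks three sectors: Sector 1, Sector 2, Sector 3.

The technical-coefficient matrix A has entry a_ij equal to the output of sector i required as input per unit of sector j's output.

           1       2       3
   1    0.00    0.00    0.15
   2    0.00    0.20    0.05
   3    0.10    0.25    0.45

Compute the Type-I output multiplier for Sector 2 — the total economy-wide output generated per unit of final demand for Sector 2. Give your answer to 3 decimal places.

I − A =
  [   1.00     0.00    -0.15]
  [   0.00     0.80    -0.05]
  [  -0.10    -0.25     0.55]
Cofactors of I−A, C_ij = (−1)^(i+j)·(minor ij) (rows/columns in the sector order above):
  C_11 = (0.80)(0.55) − (-0.05)(-0.25) = 0.4275
  C_12 = −[(0.00)(0.55) − (-0.05)(-0.10)] = 0.0050
  C_13 = (0.00)(-0.25) − (0.80)(-0.10) = 0.0800
  C_21 = −[(0.00)(0.55) − (-0.15)(-0.25)] = 0.0375
  C_22 = (1.00)(0.55) − (-0.15)(-0.10) = 0.5350
  C_23 = −[(1.00)(-0.25) − (0.00)(-0.10)] = 0.2500
  C_31 = (0.00)(-0.05) − (-0.15)(0.80) = 0.1200
  C_32 = −[(1.00)(-0.05) − (-0.15)(0.00)] = 0.0500
  C_33 = (1.00)(0.80) − (0.00)(0.00) = 0.8000
det(I−A) = Σ_j (I−A)_1j·C_1j = (1.00)(0.4275) + (0.00)(0.0050) + (-0.15)(0.0800) = 0.4155
adj(I−A) = Cᵀ =
  [ 0.4275   0.0375   0.1200]
  [ 0.0050   0.5350   0.0500]
  [ 0.0800   0.2500   0.8000]
(I − A)⁻¹ = adj(I−A) / det(I−A) ≈
  [   1.0289     0.0903     0.2888]
  [   0.0120     1.2876     0.1203]
  [   0.1925     0.6017     1.9254]
The output multiplier for sector j is the column-j sum of the Leontief inverse (I − A)⁻¹ = adj(I−A) / det(I−A).
Column 2 of adj(I−A): (0.0375, 0.5350, 0.2500); det(I−A) = 0.4155.
m_2 = (0.0375 + 0.5350 + 0.2500) / 0.4155 = 0.8225 / 0.4155 ≈ 1.980.

m_2 = 1.980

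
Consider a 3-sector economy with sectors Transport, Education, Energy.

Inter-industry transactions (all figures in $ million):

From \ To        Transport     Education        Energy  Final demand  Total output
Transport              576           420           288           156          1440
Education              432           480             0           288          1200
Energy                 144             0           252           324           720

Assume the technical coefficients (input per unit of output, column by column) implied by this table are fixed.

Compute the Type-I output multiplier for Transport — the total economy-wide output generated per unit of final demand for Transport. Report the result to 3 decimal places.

m_1 = 4.550

Technical coefficients a_ij = z_ij / X_j:
  a_11 = 576/1440 = 0.40, a_21 = 432/1440 = 0.30, a_31 = 144/1440 = 0.10
  a_12 = 420/1200 = 0.35, a_22 = 480/1200 = 0.40, a_32 = 0/1200 = 0.00
  a_13 = 288/720 = 0.40, a_23 = 0/720 = 0.00, a_33 = 252/720 = 0.35
I − A =
  [   0.60    -0.35    -0.40]
  [  -0.30     0.60     0.00]
  [  -0.10     0.00     0.65]
Cofactors of I−A, C_ij = (−1)^(i+j)·(minor ij) (rows/columns in the sector order above):
  C_11 = (0.60)(0.65) − (0.00)(0.00) = 0.3900
  C_12 = −[(-0.30)(0.65) − (0.00)(-0.10)] = 0.1950
  C_13 = (-0.30)(0.00) − (0.60)(-0.10) = 0.0600
  C_21 = −[(-0.35)(0.65) − (-0.40)(0.00)] = 0.2275
  C_22 = (0.60)(0.65) − (-0.40)(-0.10) = 0.3500
  C_23 = −[(0.60)(0.00) − (-0.35)(-0.10)] = 0.0350
  C_31 = (-0.35)(0.00) − (-0.40)(0.60) = 0.2400
  C_32 = −[(0.60)(0.00) − (-0.40)(-0.30)] = 0.1200
  C_33 = (0.60)(0.60) − (-0.35)(-0.30) = 0.2550
det(I−A) = Σ_j (I−A)_1j·C_1j = (0.60)(0.3900) + (-0.35)(0.1950) + (-0.40)(0.0600) = 0.14175
adj(I−A) = Cᵀ =
  [ 0.3900   0.2275   0.2400]
  [ 0.1950   0.3500   0.1200]
  [ 0.0600   0.0350   0.2550]
(I − A)⁻¹ = adj(I−A) / det(I−A) ≈
  [   2.7513     1.6049     1.6931]
  [   1.3757     2.4691     0.8466]
  [   0.4233     0.2469     1.7989]
The output multiplier for sector j is the column-j sum of the Leontief inverse (I − A)⁻¹ = adj(I−A) / det(I−A).
Column 1 of adj(I−A): (0.3900, 0.1950, 0.0600); det(I−A) = 0.14175.
m_1 = (0.3900 + 0.1950 + 0.0600) / 0.14175 = 0.645 / 0.14175 ≈ 4.550.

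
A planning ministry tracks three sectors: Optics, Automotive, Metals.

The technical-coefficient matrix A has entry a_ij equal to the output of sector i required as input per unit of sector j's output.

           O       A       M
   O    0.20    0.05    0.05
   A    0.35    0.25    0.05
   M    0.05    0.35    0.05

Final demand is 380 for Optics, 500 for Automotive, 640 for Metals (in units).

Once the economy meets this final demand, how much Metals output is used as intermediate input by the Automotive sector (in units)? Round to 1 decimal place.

z_MA = 357.6

I − A =
  [   0.80    -0.05    -0.05]
  [  -0.35     0.75    -0.05]
  [  -0.05    -0.35     0.95]
Cofactors of I−A, C_ij = (−1)^(i+j)·(minor ij) (rows/columns in the sector order above):
  C_11 = (0.75)(0.95) − (-0.05)(-0.35) = 0.6950
  C_12 = −[(-0.35)(0.95) − (-0.05)(-0.05)] = 0.3350
  C_13 = (-0.35)(-0.35) − (0.75)(-0.05) = 0.1600
  C_21 = −[(-0.05)(0.95) − (-0.05)(-0.35)] = 0.0650
  C_22 = (0.80)(0.95) − (-0.05)(-0.05) = 0.7575
  C_23 = −[(0.80)(-0.35) − (-0.05)(-0.05)] = 0.2825
  C_31 = (-0.05)(-0.05) − (-0.05)(0.75) = 0.0400
  C_32 = −[(0.80)(-0.05) − (-0.05)(-0.35)] = 0.0575
  C_33 = (0.80)(0.75) − (-0.05)(-0.35) = 0.5825
det(I−A) = Σ_j (I−A)_1j·C_1j = (0.80)(0.6950) + (-0.05)(0.3350) + (-0.05)(0.1600) = 0.53125
adj(I−A) = Cᵀ =
  [ 0.6950   0.0650   0.0400]
  [ 0.3350   0.7575   0.0575]
  [ 0.1600   0.2825   0.5825]
(I − A)⁻¹ = adj(I−A) / det(I−A) ≈
  [   1.3082     0.1224     0.0753]
  [   0.6306     1.4259     0.1082]
  [   0.3012     0.5318     1.0965]
First solve x = (I − A)⁻¹ d = adj(I−A)·d / det(I−A); in particular x_A = (0.3350·380 + 0.7575·500 + 0.0575·640) / 0.53125 = 542.85 / 0.53125 ≈ 1021.835.
Intermediate flow from M to A: z_MA = a_MA · x_A = 0.35 × 542.85 / 0.53125 = 189.9975 / 0.53125 ≈ 357.6.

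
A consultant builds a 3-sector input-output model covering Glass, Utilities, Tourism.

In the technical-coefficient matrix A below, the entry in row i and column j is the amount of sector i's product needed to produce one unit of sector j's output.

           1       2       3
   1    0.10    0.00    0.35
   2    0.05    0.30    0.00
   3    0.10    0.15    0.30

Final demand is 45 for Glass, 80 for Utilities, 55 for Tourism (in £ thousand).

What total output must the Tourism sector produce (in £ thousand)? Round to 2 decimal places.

I − A =
  [   0.90     0.00    -0.35]
  [  -0.05     0.70     0.00]
  [  -0.10    -0.15     0.70]
Cofactors of I−A, C_ij = (−1)^(i+j)·(minor ij) (rows/columns in the sector order above):
  C_11 = (0.70)(0.70) − (0.00)(-0.15) = 0.4900
  C_12 = −[(-0.05)(0.70) − (0.00)(-0.10)] = 0.0350
  C_13 = (-0.05)(-0.15) − (0.70)(-0.10) = 0.0775
  C_21 = −[(0.00)(0.70) − (-0.35)(-0.15)] = 0.0525
  C_22 = (0.90)(0.70) − (-0.35)(-0.10) = 0.5950
  C_23 = −[(0.90)(-0.15) − (0.00)(-0.10)] = 0.1350
  C_31 = (0.00)(0.00) − (-0.35)(0.70) = 0.2450
  C_32 = −[(0.90)(0.00) − (-0.35)(-0.05)] = 0.0175
  C_33 = (0.90)(0.70) − (0.00)(-0.05) = 0.6300
det(I−A) = Σ_j (I−A)_1j·C_1j = (0.90)(0.4900) + (0.00)(0.0350) + (-0.35)(0.0775) = 0.413875
adj(I−A) = Cᵀ =
  [ 0.4900   0.0525   0.2450]
  [ 0.0350   0.5950   0.0175]
  [ 0.0775   0.1350   0.6300]
(I − A)⁻¹ = adj(I−A) / det(I−A) ≈
  [   1.1839     0.1268     0.5920]
  [   0.0846     1.4376     0.0423]
  [   0.1873     0.3262     1.5222]
x = (I − A)⁻¹ d = adj(I−A)·d / det(I−A), with det(I−A) = 0.413875:
  x_1 = (0.4900·45 + 0.0525·80 + 0.2450·55) / 0.413875 = 39.725 / 0.413875 ≈ 95.98
  x_2 = (0.0350·45 + 0.5950·80 + 0.0175·55) / 0.413875 = 50.1375 / 0.413875 ≈ 121.14
  x_3 = (0.0775·45 + 0.1350·80 + 0.6300·55) / 0.413875 = 48.9375 / 0.413875 ≈ 118.24

x_3 = 118.24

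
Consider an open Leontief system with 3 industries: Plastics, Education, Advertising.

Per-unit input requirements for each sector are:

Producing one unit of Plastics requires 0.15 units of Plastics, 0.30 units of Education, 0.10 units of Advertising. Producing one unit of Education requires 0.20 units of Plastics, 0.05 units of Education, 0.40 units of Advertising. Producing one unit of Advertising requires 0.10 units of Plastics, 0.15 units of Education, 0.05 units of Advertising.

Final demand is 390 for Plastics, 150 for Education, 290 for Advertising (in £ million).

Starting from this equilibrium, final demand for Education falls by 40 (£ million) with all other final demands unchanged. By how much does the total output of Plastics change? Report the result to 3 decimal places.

Δx_1 = -14.497

I − A =
  [   0.85    -0.20    -0.10]
  [  -0.30     0.95    -0.15]
  [  -0.10    -0.40     0.95]
Cofactors of I−A, C_ij = (−1)^(i+j)·(minor ij) (rows/columns in the sector order above):
  C_11 = (0.95)(0.95) − (-0.15)(-0.40) = 0.8425
  C_12 = −[(-0.30)(0.95) − (-0.15)(-0.10)] = 0.3000
  C_13 = (-0.30)(-0.40) − (0.95)(-0.10) = 0.2150
  C_21 = −[(-0.20)(0.95) − (-0.10)(-0.40)] = 0.2300
  C_22 = (0.85)(0.95) − (-0.10)(-0.10) = 0.7975
  C_23 = −[(0.85)(-0.40) − (-0.20)(-0.10)] = 0.3600
  C_31 = (-0.20)(-0.15) − (-0.10)(0.95) = 0.1250
  C_32 = −[(0.85)(-0.15) − (-0.10)(-0.30)] = 0.1575
  C_33 = (0.85)(0.95) − (-0.20)(-0.30) = 0.7475
det(I−A) = Σ_j (I−A)_1j·C_1j = (0.85)(0.8425) + (-0.20)(0.3000) + (-0.10)(0.2150) = 0.634625
adj(I−A) = Cᵀ =
  [ 0.8425   0.2300   0.1250]
  [ 0.3000   0.7975   0.1575]
  [ 0.2150   0.3600   0.7475]
(I − A)⁻¹ = adj(I−A) / det(I−A) ≈
  [   1.3276     0.3624     0.1970]
  [   0.4727     1.2566     0.2482]
  [   0.3388     0.5673     1.1779]
Δx = (I − A)⁻¹ Δd with Δd having -40 in the Education component and 0 elsewhere.
So Δx_1 = L_12 · (-40), where L_12 = adj(I−A)_12 / det(I−A) = 0.2300 / 0.634625.
Δx_1 = 0.2300 × (-40) / 0.634625 = -9.20 / 0.634625 ≈ -14.497.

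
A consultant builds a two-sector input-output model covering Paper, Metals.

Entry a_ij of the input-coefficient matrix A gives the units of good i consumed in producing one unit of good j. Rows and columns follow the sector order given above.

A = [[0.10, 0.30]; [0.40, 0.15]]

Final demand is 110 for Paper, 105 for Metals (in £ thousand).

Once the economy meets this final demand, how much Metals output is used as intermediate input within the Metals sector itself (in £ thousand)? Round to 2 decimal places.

z_MM = 32.21

I − A =
  [   0.90    -0.30]
  [  -0.40     0.85]
det(I−A) = (0.90)(0.85) − (-0.30)(-0.40) = 0.6450
adj(I−A) = [[0.85, 0.30], [0.40, 0.90]]
(I − A)⁻¹ = adj(I−A) / det(I−A) ≈
  [   1.3178     0.4651]
  [   0.6202     1.3953]
First solve x = (I − A)⁻¹ d = adj(I−A)·d / det(I−A); in particular x_M = (0.40·110 + 0.90·105) / 0.6450 = 138.50 / 0.6450 ≈ 214.7287.
Intermediate flow from M to M: z_MM = a_MM · x_M = 0.15 × 138.50 / 0.6450 = 20.775 / 0.6450 ≈ 32.21.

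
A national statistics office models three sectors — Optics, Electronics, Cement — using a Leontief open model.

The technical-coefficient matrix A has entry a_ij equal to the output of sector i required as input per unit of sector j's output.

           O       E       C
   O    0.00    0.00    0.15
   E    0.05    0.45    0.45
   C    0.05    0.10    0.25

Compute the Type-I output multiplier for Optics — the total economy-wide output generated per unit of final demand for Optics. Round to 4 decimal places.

m_O = 1.2685

I − A =
  [   1.00     0.00    -0.15]
  [  -0.05     0.55    -0.45]
  [  -0.05    -0.10     0.75]
Cofactors of I−A, C_ij = (−1)^(i+j)·(minor ij) (rows/columns in the sector order above):
  C_11 = (0.55)(0.75) − (-0.45)(-0.10) = 0.3675
  C_12 = −[(-0.05)(0.75) − (-0.45)(-0.05)] = 0.0600
  C_13 = (-0.05)(-0.10) − (0.55)(-0.05) = 0.0325
  C_21 = −[(0.00)(0.75) − (-0.15)(-0.10)] = 0.0150
  C_22 = (1.00)(0.75) − (-0.15)(-0.05) = 0.7425
  C_23 = −[(1.00)(-0.10) − (0.00)(-0.05)] = 0.1000
  C_31 = (0.00)(-0.45) − (-0.15)(0.55) = 0.0825
  C_32 = −[(1.00)(-0.45) − (-0.15)(-0.05)] = 0.4575
  C_33 = (1.00)(0.55) − (0.00)(-0.05) = 0.5500
det(I−A) = Σ_j (I−A)_1j·C_1j = (1.00)(0.3675) + (0.00)(0.0600) + (-0.15)(0.0325) = 0.362625
adj(I−A) = Cᵀ =
  [ 0.3675   0.0150   0.0825]
  [ 0.0600   0.7425   0.4575]
  [ 0.0325   0.1000   0.5500]
(I − A)⁻¹ = adj(I−A) / det(I−A) ≈
  [   1.01344     0.04137     0.22751]
  [   0.16546     2.04757     1.26163]
  [   0.08962     0.27577     1.51672]
The output multiplier for sector j is the column-j sum of the Leontief inverse (I − A)⁻¹ = adj(I−A) / det(I−A).
Column O of adj(I−A): (0.3675, 0.0600, 0.0325); det(I−A) = 0.362625.
m_O = (0.3675 + 0.0600 + 0.0325) / 0.362625 = 0.46 / 0.362625 ≈ 1.2685.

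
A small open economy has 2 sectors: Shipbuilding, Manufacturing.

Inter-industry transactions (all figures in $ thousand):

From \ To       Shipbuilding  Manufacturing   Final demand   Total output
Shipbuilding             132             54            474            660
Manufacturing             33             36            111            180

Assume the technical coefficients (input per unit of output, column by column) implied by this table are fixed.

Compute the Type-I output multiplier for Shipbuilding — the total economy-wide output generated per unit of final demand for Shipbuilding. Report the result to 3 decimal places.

m_S = 1.360

Technical coefficients a_ij = z_ij / X_j:
  a_SS = 132/660 = 0.20, a_MS = 33/660 = 0.05
  a_SM = 54/180 = 0.30, a_MM = 36/180 = 0.20
I − A =
  [   0.80    -0.30]
  [  -0.05     0.80]
det(I−A) = (0.80)(0.80) − (-0.30)(-0.05) = 0.6250
adj(I−A) = [[0.80, 0.30], [0.05, 0.80]]
(I − A)⁻¹ = adj(I−A) / det(I−A) ≈
  [   1.2800     0.4800]
  [   0.0800     1.2800]
The output multiplier for sector j is the column-j sum of the Leontief inverse (I − A)⁻¹ = adj(I−A) / det(I−A).
Column S of adj(I−A): (0.80, 0.05); det(I−A) = 0.6250.
m_S = (0.80 + 0.05) / 0.6250 = 0.85 / 0.6250 = 1.360.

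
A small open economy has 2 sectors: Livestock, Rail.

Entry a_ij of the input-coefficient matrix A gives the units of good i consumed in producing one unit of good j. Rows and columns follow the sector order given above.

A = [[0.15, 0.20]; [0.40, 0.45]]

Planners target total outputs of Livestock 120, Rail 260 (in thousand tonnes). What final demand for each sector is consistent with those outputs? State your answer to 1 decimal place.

I − A =
  [   0.85    -0.20]
  [  -0.40     0.55]
d = (I − A) x:
  d_L = (+0.85)·120 + (-0.20)·260 = 50.0
  d_R = (-0.40)·120 + (+0.55)·260 = 95.0

d_L = 50.0, d_R = 95.0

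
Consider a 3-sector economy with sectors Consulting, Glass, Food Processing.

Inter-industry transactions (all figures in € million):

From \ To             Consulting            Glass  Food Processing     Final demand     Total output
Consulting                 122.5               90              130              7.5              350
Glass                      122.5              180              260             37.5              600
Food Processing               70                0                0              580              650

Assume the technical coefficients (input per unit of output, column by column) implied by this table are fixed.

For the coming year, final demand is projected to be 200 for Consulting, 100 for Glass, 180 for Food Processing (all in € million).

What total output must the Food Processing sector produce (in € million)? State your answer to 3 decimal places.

x_F = 285.379

Technical coefficients a_ij = z_ij / X_j:
  a_CC = 122.5/350 = 0.35, a_GC = 122.5/350 = 0.35, a_FC = 70/350 = 0.20
  a_CG = 90/600 = 0.15, a_GG = 180/600 = 0.30, a_FG = 0/600 = 0.00
  a_CF = 130/650 = 0.20, a_GF = 260/650 = 0.40, a_FF = 0/650 = 0.00
I − A =
  [   0.65    -0.15    -0.20]
  [  -0.35     0.70    -0.40]
  [  -0.20     0.00     1.00]
Cofactors of I−A, C_ij = (−1)^(i+j)·(minor ij) (rows/columns in the sector order above):
  C_11 = (0.70)(1.00) − (-0.40)(0.00) = 0.7000
  C_12 = −[(-0.35)(1.00) − (-0.40)(-0.20)] = 0.4300
  C_13 = (-0.35)(0.00) − (0.70)(-0.20) = 0.1400
  C_21 = −[(-0.15)(1.00) − (-0.20)(0.00)] = 0.1500
  C_22 = (0.65)(1.00) − (-0.20)(-0.20) = 0.6100
  C_23 = −[(0.65)(0.00) − (-0.15)(-0.20)] = 0.0300
  C_31 = (-0.15)(-0.40) − (-0.20)(0.70) = 0.2000
  C_32 = −[(0.65)(-0.40) − (-0.20)(-0.35)] = 0.3300
  C_33 = (0.65)(0.70) − (-0.15)(-0.35) = 0.4025
det(I−A) = Σ_j (I−A)_1j·C_1j = (0.65)(0.7000) + (-0.15)(0.4300) + (-0.20)(0.1400) = 0.3625
adj(I−A) = Cᵀ =
  [ 0.7000   0.1500   0.2000]
  [ 0.4300   0.6100   0.3300]
  [ 0.1400   0.0300   0.4025]
(I − A)⁻¹ = adj(I−A) / det(I−A) ≈
  [   1.9310     0.4138     0.5517]
  [   1.1862     1.6828     0.9103]
  [   0.3862     0.0828     1.1103]
x = (I − A)⁻¹ d = adj(I−A)·d / det(I−A), with det(I−A) = 0.3625:
  x_C = (0.7000·200 + 0.1500·100 + 0.2000·180) / 0.3625 = 191.00 / 0.3625 ≈ 526.897
  x_G = (0.4300·200 + 0.6100·100 + 0.3300·180) / 0.3625 = 206.40 / 0.3625 ≈ 569.379
  x_F = (0.1400·200 + 0.0300·100 + 0.4025·180) / 0.3625 = 103.45 / 0.3625 ≈ 285.379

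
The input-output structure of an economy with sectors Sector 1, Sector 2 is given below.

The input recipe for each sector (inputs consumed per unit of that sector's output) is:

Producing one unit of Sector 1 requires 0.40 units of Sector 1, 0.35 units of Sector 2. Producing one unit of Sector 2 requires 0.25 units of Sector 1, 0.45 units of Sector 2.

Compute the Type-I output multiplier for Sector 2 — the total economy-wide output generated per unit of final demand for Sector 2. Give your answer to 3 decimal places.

m_2 = 3.505

I − A =
  [   0.60    -0.25]
  [  -0.35     0.55]
det(I−A) = (0.60)(0.55) − (-0.25)(-0.35) = 0.2425
adj(I−A) = [[0.55, 0.25], [0.35, 0.60]]
(I − A)⁻¹ = adj(I−A) / det(I−A) ≈
  [   2.2680     1.0309]
  [   1.4433     2.4742]
The output multiplier for sector j is the column-j sum of the Leontief inverse (I − A)⁻¹ = adj(I−A) / det(I−A).
Column 2 of adj(I−A): (0.25, 0.60); det(I−A) = 0.2425.
m_2 = (0.25 + 0.60) / 0.2425 = 0.85 / 0.2425 ≈ 3.505.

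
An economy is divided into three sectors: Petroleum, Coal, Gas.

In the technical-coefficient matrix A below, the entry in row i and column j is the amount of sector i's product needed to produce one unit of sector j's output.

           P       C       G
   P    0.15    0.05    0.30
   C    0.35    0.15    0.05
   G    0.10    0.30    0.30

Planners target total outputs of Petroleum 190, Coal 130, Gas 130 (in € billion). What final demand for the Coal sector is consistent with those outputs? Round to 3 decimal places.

I − A =
  [   0.85    -0.05    -0.30]
  [  -0.35     0.85    -0.05]
  [  -0.10    -0.30     0.70]
d = (I − A) x:
  d_P = (+0.85)·190 + (-0.05)·130 + (-0.30)·130 = 116.000
  d_C = (-0.35)·190 + (+0.85)·130 + (-0.05)·130 = 37.500
  d_G = (-0.10)·190 + (-0.30)·130 + (+0.70)·130 = 33.000

d_C = 37.500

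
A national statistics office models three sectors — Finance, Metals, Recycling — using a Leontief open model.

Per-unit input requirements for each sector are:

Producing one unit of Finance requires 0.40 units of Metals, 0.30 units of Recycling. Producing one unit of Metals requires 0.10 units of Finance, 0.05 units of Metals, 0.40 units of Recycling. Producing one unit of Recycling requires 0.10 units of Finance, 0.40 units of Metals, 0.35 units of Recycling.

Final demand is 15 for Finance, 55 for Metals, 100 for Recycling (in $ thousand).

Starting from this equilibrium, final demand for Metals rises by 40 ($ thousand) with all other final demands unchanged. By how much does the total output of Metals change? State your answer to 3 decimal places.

Δx_M = 66.133

I − A =
  [   1.00    -0.10    -0.10]
  [  -0.40     0.95    -0.40]
  [  -0.30    -0.40     0.65]
Cofactors of I−A, C_ij = (−1)^(i+j)·(minor ij) (rows/columns in the sector order above):
  C_11 = (0.95)(0.65) − (-0.40)(-0.40) = 0.4575
  C_12 = −[(-0.40)(0.65) − (-0.40)(-0.30)] = 0.3800
  C_13 = (-0.40)(-0.40) − (0.95)(-0.30) = 0.4450
  C_21 = −[(-0.10)(0.65) − (-0.10)(-0.40)] = 0.1050
  C_22 = (1.00)(0.65) − (-0.10)(-0.30) = 0.6200
  C_23 = −[(1.00)(-0.40) − (-0.10)(-0.30)] = 0.4300
  C_31 = (-0.10)(-0.40) − (-0.10)(0.95) = 0.1350
  C_32 = −[(1.00)(-0.40) − (-0.10)(-0.40)] = 0.4400
  C_33 = (1.00)(0.95) − (-0.10)(-0.40) = 0.9100
det(I−A) = Σ_j (I−A)_1j·C_1j = (1.00)(0.4575) + (-0.10)(0.3800) + (-0.10)(0.4450) = 0.3750
adj(I−A) = Cᵀ =
  [ 0.4575   0.1050   0.1350]
  [ 0.3800   0.6200   0.4400]
  [ 0.4450   0.4300   0.9100]
(I − A)⁻¹ = adj(I−A) / det(I−A) ≈
  [   1.2200     0.2800     0.3600]
  [   1.0133     1.6533     1.1733]
  [   1.1867     1.1467     2.4267]
Δx = (I − A)⁻¹ Δd with Δd having +40 in the Metals component and 0 elsewhere.
So Δx_M = L_MM · (+40), where L_MM = adj(I−A)_MM / det(I−A) = 0.6200 / 0.3750.
Δx_M = 0.6200 × (+40) / 0.3750 = 24.80 / 0.3750 ≈ 66.133.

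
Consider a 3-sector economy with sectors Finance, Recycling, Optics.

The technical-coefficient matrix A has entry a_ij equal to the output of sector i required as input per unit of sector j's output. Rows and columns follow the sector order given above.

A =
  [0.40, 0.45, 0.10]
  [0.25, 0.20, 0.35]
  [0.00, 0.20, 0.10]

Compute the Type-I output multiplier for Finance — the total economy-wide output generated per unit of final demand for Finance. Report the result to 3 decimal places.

I − A =
  [   0.60    -0.45    -0.10]
  [  -0.25     0.80    -0.35]
  [   0.00    -0.20     0.90]
Cofactors of I−A, C_ij = (−1)^(i+j)·(minor ij) (rows/columns in the sector order above):
  C_11 = (0.80)(0.90) − (-0.35)(-0.20) = 0.6500
  C_12 = −[(-0.25)(0.90) − (-0.35)(0.00)] = 0.2250
  C_13 = (-0.25)(-0.20) − (0.80)(0.00) = 0.0500
  C_21 = −[(-0.45)(0.90) − (-0.10)(-0.20)] = 0.4250
  C_22 = (0.60)(0.90) − (-0.10)(0.00) = 0.5400
  C_23 = −[(0.60)(-0.20) − (-0.45)(0.00)] = 0.1200
  C_31 = (-0.45)(-0.35) − (-0.10)(0.80) = 0.2375
  C_32 = −[(0.60)(-0.35) − (-0.10)(-0.25)] = 0.2350
  C_33 = (0.60)(0.80) − (-0.45)(-0.25) = 0.3675
det(I−A) = Σ_j (I−A)_1j·C_1j = (0.60)(0.6500) + (-0.45)(0.2250) + (-0.10)(0.0500) = 0.28375
adj(I−A) = Cᵀ =
  [ 0.6500   0.4250   0.2375]
  [ 0.2250   0.5400   0.2350]
  [ 0.0500   0.1200   0.3675]
(I − A)⁻¹ = adj(I−A) / det(I−A) ≈
  [   2.2907     1.4978     0.8370]
  [   0.7930     1.9031     0.8282]
  [   0.1762     0.4229     1.2952]
The output multiplier for sector j is the column-j sum of the Leontief inverse (I − A)⁻¹ = adj(I−A) / det(I−A).
Column 1 of adj(I−A): (0.6500, 0.2250, 0.0500); det(I−A) = 0.28375.
m_1 = (0.6500 + 0.2250 + 0.0500) / 0.28375 = 0.925 / 0.28375 ≈ 3.260.

m_1 = 3.260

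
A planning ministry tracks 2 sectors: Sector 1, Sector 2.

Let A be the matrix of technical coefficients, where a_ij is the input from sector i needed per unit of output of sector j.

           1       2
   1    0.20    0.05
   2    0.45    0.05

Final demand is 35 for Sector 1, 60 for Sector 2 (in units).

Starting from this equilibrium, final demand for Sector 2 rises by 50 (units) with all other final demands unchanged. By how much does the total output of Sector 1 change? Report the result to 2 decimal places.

I − A =
  [   0.80    -0.05]
  [  -0.45     0.95]
det(I−A) = (0.80)(0.95) − (-0.05)(-0.45) = 0.7375
adj(I−A) = [[0.95, 0.05], [0.45, 0.80]]
(I − A)⁻¹ = adj(I−A) / det(I−A) ≈
  [   1.2881     0.0678]
  [   0.6102     1.0847]
Δx = (I − A)⁻¹ Δd with Δd having +50 in the Sector 2 component and 0 elsewhere.
So Δx_1 = L_12 · (+50), where L_12 = adj(I−A)_12 / det(I−A) = 0.05 / 0.7375.
Δx_1 = 0.05 × (+50) / 0.7375 = 2.50 / 0.7375 ≈ 3.39.

Δx_1 = 3.39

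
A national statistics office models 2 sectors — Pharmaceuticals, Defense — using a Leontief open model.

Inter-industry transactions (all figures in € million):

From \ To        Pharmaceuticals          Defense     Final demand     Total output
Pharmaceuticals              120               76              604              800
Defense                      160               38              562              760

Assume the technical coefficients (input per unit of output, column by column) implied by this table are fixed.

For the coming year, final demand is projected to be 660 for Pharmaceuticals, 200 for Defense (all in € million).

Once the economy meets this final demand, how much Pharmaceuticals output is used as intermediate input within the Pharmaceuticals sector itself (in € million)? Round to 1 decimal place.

z_PP = 123.2

Technical coefficients a_ij = z_ij / X_j:
  a_PP = 120/800 = 0.15, a_DP = 160/800 = 0.20
  a_PD = 76/760 = 0.10, a_DD = 38/760 = 0.05
I − A =
  [   0.85    -0.10]
  [  -0.20     0.95]
det(I−A) = (0.85)(0.95) − (-0.10)(-0.20) = 0.7875
adj(I−A) = [[0.95, 0.10], [0.20, 0.85]]
(I − A)⁻¹ = adj(I−A) / det(I−A) ≈
  [   1.2063     0.1270]
  [   0.2540     1.0794]
First solve x = (I − A)⁻¹ d = adj(I−A)·d / det(I−A); in particular x_P = (0.95·660 + 0.10·200) / 0.7875 = 647.00 / 0.7875 ≈ 821.587.
Intermediate flow from P to P: z_PP = a_PP · x_P = 0.15 × 647.00 / 0.7875 = 97.05 / 0.7875 ≈ 123.2.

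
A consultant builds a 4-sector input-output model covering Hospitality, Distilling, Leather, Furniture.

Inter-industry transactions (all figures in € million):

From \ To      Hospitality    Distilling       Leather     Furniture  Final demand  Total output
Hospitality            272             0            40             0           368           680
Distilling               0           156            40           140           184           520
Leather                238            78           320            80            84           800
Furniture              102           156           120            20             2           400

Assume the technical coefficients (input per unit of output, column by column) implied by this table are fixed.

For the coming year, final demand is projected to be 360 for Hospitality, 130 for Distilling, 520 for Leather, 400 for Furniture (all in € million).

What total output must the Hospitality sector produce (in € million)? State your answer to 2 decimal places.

x_H = 758.56

Technical coefficients a_ij = z_ij / X_j:
  a_HH = 272/680 = 0.40, a_DH = 0/680 = 0.00, a_LH = 238/680 = 0.35, a_FH = 102/680 = 0.15
  a_HD = 0/520 = 0.00, a_DD = 156/520 = 0.30, a_LD = 78/520 = 0.15, a_FD = 156/520 = 0.30
  a_HL = 40/800 = 0.05, a_DL = 40/800 = 0.05, a_LL = 320/800 = 0.40, a_FL = 120/800 = 0.15
  a_HF = 0/400 = 0.00, a_DF = 140/400 = 0.35, a_LF = 80/400 = 0.20, a_FF = 20/400 = 0.05
I − A =
  [   0.60     0.00    -0.05     0.00]
  [   0.00     0.70    -0.05    -0.35]
  [  -0.35    -0.15     0.60    -0.20]
  [  -0.15    -0.30    -0.15     0.95]
Compute the cofactors C_ij = (−1)^(i+j)·(3×3 minor ij) of I−A; the adjugate is their transpose:
adj(I−A) = Cᵀ =
  [ 0.297000   0.010125   0.028000   0.009625]
  [ 0.068000   0.305875   0.062625   0.125875]
  [ 0.224875   0.121500   0.336000   0.115500]
  [ 0.103875   0.117375   0.077250   0.235250]
det(I−A) = Σ_j (I−A)_1j·C_1j = (0.60)(0.297000) + (0.00)(0.068000) + (-0.05)(0.224875) + (0.00)(0.103875) = 0.16695625
(I − A)⁻¹ = adj(I−A) / det(I−A) ≈
  [   1.7789     0.0606     0.1677     0.0576]
  [   0.4073     1.8321     0.3751     0.7539]
  [   1.3469     0.7277     2.0125     0.6918]
  [   0.6222     0.7030     0.4627     1.4091]
x = (I − A)⁻¹ d = adj(I−A)·d / det(I−A), with det(I−A) = 0.16695625:
  x_H = (0.297000·360 + 0.010125·130 + 0.028000·520 + 0.009625·400) / 0.16695625 = 126.64625 / 0.16695625 ≈ 758.56
  x_D = (0.068000·360 + 0.305875·130 + 0.062625·520 + 0.125875·400) / 0.16695625 = 147.15875 / 0.16695625 ≈ 881.42
  x_L = (0.224875·360 + 0.121500·130 + 0.336000·520 + 0.115500·400) / 0.16695625 = 317.67 / 0.16695625 ≈ 1902.71
  x_F = (0.103875·360 + 0.117375·130 + 0.077250·520 + 0.235250·400) / 0.16695625 = 186.92375 / 0.16695625 ≈ 1119.60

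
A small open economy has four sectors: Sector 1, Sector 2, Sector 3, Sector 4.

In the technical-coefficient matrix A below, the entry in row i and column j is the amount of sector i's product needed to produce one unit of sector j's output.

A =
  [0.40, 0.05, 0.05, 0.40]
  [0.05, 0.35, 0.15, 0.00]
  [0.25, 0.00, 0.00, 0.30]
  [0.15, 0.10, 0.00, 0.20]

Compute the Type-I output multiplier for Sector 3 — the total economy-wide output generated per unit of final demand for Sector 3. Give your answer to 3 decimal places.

m_3 = 1.519

I − A =
  [   0.60    -0.05    -0.05    -0.40]
  [  -0.05     0.65    -0.15     0.00]
  [  -0.25     0.00     1.00    -0.30]
  [  -0.15    -0.10     0.00     0.80]
Compute the cofactors C_ij = (−1)^(i+j)·(3×3 minor ij) of I−A; the adjugate is their transpose:
adj(I−A) = Cᵀ =
  [ 0.51550   0.08150   0.03800   0.27200]
  [ 0.07675   0.40775   0.06500   0.06275]
  [ 0.16075   0.04025   0.26900   0.18125]
  [ 0.10625   0.06625   0.01525   0.37750]
det(I−A) = Σ_j (I−A)_1j·C_1j = (0.60)(0.51550) + (-0.05)(0.07675) + (-0.05)(0.16075) + (-0.40)(0.10625) = 0.254925
(I − A)⁻¹ = adj(I−A) / det(I−A) ≈
  [   2.0222     0.3197     0.1491     1.0670]
  [   0.3011     1.5995     0.2550     0.2462]
  [   0.6306     0.1579     1.0552     0.7110]
  [   0.4168     0.2599     0.0598     1.4808]
The output multiplier for sector j is the column-j sum of the Leontief inverse (I − A)⁻¹ = adj(I−A) / det(I−A).
Column 3 of adj(I−A): (0.03800, 0.06500, 0.26900, 0.01525); det(I−A) = 0.254925.
m_3 = (0.03800 + 0.06500 + 0.26900 + 0.01525) / 0.254925 = 0.38725 / 0.254925 ≈ 1.519.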